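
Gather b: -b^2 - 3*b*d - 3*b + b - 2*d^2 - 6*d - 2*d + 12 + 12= -b^2 + b*(-3*d - 2) - 2*d^2 - 8*d + 24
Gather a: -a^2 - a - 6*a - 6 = -a^2 - 7*a - 6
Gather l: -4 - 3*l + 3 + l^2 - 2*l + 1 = l^2 - 5*l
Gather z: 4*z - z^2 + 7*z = -z^2 + 11*z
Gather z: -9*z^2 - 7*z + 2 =-9*z^2 - 7*z + 2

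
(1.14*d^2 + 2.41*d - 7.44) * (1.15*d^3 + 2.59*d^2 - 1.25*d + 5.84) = 1.311*d^5 + 5.7241*d^4 - 3.7391*d^3 - 15.6245*d^2 + 23.3744*d - 43.4496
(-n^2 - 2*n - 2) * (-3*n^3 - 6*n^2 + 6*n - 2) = 3*n^5 + 12*n^4 + 12*n^3 + 2*n^2 - 8*n + 4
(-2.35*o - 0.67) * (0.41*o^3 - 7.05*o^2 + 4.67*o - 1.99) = -0.9635*o^4 + 16.2928*o^3 - 6.251*o^2 + 1.5476*o + 1.3333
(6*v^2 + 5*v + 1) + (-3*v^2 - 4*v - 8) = 3*v^2 + v - 7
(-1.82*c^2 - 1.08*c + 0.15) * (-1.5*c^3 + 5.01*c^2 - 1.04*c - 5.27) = 2.73*c^5 - 7.4982*c^4 - 3.743*c^3 + 11.4661*c^2 + 5.5356*c - 0.7905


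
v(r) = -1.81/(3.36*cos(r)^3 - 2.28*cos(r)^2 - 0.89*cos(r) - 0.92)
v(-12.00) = 1.42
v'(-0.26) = 2.49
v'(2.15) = -2.52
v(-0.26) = 2.06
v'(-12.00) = -1.46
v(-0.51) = 1.51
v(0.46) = 1.60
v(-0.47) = 1.58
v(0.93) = 1.17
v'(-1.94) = 3.14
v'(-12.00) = -1.46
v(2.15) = 1.09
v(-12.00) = 1.42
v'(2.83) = -0.28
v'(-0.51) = 1.72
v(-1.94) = 1.72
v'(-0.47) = 1.91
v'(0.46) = -1.96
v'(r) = -1.81*(10.08*sin(r)*cos(r)^2 - 4.56*sin(r)*cos(r) - 0.89*sin(r))/(3.36*cos(r)^3 - 2.28*cos(r)^2 - 0.89*cos(r) - 0.92)^2 = (-18.2448*cos(r)^2 + 8.2536*cos(r) + 1.6109)*sin(r)/(-3.36*cos(r)^3 + 2.28*cos(r)^2 + 0.89*cos(r) + 0.92)^2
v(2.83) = 0.36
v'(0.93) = 0.01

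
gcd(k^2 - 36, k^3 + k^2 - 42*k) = k - 6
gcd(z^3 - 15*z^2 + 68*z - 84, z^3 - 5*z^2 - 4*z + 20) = z - 2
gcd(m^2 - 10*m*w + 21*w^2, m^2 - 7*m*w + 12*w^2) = -m + 3*w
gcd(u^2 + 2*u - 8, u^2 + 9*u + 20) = u + 4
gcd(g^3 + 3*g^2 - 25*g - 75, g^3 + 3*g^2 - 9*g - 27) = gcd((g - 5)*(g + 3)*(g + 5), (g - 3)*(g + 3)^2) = g + 3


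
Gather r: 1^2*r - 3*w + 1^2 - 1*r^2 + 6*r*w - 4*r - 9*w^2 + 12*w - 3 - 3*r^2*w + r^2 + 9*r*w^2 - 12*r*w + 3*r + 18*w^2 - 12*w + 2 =-3*r^2*w + r*(9*w^2 - 6*w) + 9*w^2 - 3*w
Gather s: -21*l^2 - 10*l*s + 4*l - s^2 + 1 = -21*l^2 - 10*l*s + 4*l - s^2 + 1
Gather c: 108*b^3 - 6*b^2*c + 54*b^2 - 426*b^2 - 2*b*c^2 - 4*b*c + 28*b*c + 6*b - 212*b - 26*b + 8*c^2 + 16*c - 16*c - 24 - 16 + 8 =108*b^3 - 372*b^2 - 232*b + c^2*(8 - 2*b) + c*(-6*b^2 + 24*b) - 32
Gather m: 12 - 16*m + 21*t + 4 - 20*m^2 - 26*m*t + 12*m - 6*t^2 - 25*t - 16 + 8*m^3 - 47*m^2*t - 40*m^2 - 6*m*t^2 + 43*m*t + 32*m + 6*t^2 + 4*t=8*m^3 + m^2*(-47*t - 60) + m*(-6*t^2 + 17*t + 28)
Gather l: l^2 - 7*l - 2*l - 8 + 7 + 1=l^2 - 9*l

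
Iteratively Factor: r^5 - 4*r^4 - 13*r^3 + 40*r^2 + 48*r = (r)*(r^4 - 4*r^3 - 13*r^2 + 40*r + 48) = r*(r + 3)*(r^3 - 7*r^2 + 8*r + 16) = r*(r - 4)*(r + 3)*(r^2 - 3*r - 4) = r*(r - 4)*(r + 1)*(r + 3)*(r - 4)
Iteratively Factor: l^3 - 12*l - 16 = (l + 2)*(l^2 - 2*l - 8) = (l - 4)*(l + 2)*(l + 2)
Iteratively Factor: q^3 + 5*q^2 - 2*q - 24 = (q + 4)*(q^2 + q - 6) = (q + 3)*(q + 4)*(q - 2)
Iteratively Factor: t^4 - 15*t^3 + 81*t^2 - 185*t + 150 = (t - 3)*(t^3 - 12*t^2 + 45*t - 50) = (t - 5)*(t - 3)*(t^2 - 7*t + 10) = (t - 5)*(t - 3)*(t - 2)*(t - 5)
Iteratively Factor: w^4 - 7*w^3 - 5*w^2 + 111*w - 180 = (w - 3)*(w^3 - 4*w^2 - 17*w + 60) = (w - 3)*(w + 4)*(w^2 - 8*w + 15) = (w - 5)*(w - 3)*(w + 4)*(w - 3)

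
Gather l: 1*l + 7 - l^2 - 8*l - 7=-l^2 - 7*l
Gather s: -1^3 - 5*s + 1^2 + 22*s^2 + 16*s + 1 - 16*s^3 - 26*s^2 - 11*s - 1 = -16*s^3 - 4*s^2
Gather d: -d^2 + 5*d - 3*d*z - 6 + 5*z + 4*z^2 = -d^2 + d*(5 - 3*z) + 4*z^2 + 5*z - 6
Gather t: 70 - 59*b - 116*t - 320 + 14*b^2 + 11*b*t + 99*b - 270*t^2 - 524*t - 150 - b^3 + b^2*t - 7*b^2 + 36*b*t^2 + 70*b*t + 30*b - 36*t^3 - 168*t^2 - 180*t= -b^3 + 7*b^2 + 70*b - 36*t^3 + t^2*(36*b - 438) + t*(b^2 + 81*b - 820) - 400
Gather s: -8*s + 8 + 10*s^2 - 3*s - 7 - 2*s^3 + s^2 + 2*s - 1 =-2*s^3 + 11*s^2 - 9*s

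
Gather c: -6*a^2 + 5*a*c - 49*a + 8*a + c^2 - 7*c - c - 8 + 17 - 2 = -6*a^2 - 41*a + c^2 + c*(5*a - 8) + 7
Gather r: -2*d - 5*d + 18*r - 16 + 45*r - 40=-7*d + 63*r - 56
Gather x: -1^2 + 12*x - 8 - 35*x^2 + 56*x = -35*x^2 + 68*x - 9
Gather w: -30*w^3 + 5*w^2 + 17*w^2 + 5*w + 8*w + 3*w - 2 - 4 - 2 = -30*w^3 + 22*w^2 + 16*w - 8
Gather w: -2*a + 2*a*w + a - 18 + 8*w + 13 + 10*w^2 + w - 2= -a + 10*w^2 + w*(2*a + 9) - 7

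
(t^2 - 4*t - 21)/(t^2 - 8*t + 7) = (t + 3)/(t - 1)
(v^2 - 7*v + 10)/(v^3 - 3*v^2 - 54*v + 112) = (v - 5)/(v^2 - v - 56)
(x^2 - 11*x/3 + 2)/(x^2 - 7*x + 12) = (x - 2/3)/(x - 4)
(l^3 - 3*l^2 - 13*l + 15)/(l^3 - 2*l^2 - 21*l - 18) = (l^2 - 6*l + 5)/(l^2 - 5*l - 6)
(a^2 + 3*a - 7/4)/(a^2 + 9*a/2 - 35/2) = (4*a^2 + 12*a - 7)/(2*(2*a^2 + 9*a - 35))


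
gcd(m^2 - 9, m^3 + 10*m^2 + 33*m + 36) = m + 3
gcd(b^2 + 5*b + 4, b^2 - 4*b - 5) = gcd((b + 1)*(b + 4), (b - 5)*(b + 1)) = b + 1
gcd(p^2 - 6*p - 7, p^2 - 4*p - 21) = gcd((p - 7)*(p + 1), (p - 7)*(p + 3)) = p - 7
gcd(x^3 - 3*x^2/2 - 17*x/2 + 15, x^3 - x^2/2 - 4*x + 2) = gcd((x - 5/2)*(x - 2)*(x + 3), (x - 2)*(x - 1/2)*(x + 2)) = x - 2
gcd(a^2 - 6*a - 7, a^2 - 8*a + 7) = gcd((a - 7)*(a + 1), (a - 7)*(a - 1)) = a - 7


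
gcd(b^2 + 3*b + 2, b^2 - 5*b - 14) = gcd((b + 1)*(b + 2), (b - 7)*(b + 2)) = b + 2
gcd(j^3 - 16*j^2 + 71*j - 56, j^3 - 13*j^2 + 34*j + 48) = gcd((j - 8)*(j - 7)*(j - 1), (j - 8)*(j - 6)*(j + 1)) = j - 8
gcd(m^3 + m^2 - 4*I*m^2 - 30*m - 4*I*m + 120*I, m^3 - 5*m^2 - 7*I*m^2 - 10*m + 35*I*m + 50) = m - 5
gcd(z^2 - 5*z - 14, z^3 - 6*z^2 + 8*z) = 1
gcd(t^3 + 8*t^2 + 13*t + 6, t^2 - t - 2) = t + 1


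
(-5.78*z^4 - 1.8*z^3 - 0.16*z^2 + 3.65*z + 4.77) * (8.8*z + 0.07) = -50.864*z^5 - 16.2446*z^4 - 1.534*z^3 + 32.1088*z^2 + 42.2315*z + 0.3339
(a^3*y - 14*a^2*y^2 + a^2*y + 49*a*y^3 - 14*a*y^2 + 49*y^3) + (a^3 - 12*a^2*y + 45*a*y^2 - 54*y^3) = a^3*y + a^3 - 14*a^2*y^2 - 11*a^2*y + 49*a*y^3 + 31*a*y^2 - 5*y^3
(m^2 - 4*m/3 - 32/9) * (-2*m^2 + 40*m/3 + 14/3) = -2*m^4 + 16*m^3 - 6*m^2 - 1448*m/27 - 448/27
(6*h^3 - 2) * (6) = 36*h^3 - 12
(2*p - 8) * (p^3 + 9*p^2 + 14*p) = 2*p^4 + 10*p^3 - 44*p^2 - 112*p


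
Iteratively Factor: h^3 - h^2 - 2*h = (h)*(h^2 - h - 2) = h*(h - 2)*(h + 1)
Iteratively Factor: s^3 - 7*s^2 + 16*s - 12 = (s - 2)*(s^2 - 5*s + 6) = (s - 2)^2*(s - 3)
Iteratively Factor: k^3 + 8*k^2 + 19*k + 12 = (k + 1)*(k^2 + 7*k + 12) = (k + 1)*(k + 4)*(k + 3)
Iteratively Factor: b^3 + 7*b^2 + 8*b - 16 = (b + 4)*(b^2 + 3*b - 4) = (b + 4)^2*(b - 1)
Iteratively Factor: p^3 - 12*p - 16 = (p + 2)*(p^2 - 2*p - 8) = (p + 2)^2*(p - 4)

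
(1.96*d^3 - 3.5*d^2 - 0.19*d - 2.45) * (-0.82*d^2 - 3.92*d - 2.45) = -1.6072*d^5 - 4.8132*d^4 + 9.0738*d^3 + 11.3288*d^2 + 10.0695*d + 6.0025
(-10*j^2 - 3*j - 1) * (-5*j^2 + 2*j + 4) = 50*j^4 - 5*j^3 - 41*j^2 - 14*j - 4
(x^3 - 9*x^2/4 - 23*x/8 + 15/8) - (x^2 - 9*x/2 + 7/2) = x^3 - 13*x^2/4 + 13*x/8 - 13/8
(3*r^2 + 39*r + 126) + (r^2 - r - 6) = 4*r^2 + 38*r + 120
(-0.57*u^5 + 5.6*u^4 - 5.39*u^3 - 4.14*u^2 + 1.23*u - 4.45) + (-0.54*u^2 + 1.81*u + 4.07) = -0.57*u^5 + 5.6*u^4 - 5.39*u^3 - 4.68*u^2 + 3.04*u - 0.38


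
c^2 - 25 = (c - 5)*(c + 5)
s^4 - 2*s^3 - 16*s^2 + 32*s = s*(s - 4)*(s - 2)*(s + 4)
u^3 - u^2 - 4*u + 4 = (u - 2)*(u - 1)*(u + 2)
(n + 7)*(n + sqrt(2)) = n^2 + sqrt(2)*n + 7*n + 7*sqrt(2)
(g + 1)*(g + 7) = g^2 + 8*g + 7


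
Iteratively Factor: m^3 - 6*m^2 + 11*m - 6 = (m - 1)*(m^2 - 5*m + 6) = (m - 2)*(m - 1)*(m - 3)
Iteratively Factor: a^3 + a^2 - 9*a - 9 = (a + 1)*(a^2 - 9) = (a - 3)*(a + 1)*(a + 3)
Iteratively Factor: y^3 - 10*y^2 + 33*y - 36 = (y - 4)*(y^2 - 6*y + 9) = (y - 4)*(y - 3)*(y - 3)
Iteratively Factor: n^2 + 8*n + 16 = (n + 4)*(n + 4)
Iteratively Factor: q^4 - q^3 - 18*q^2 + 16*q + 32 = (q - 4)*(q^3 + 3*q^2 - 6*q - 8) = (q - 4)*(q - 2)*(q^2 + 5*q + 4) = (q - 4)*(q - 2)*(q + 1)*(q + 4)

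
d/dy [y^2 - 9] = 2*y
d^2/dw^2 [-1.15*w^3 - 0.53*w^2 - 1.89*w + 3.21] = -6.9*w - 1.06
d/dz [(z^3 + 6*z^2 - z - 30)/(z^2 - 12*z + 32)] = (z^4 - 24*z^3 + 25*z^2 + 444*z - 392)/(z^4 - 24*z^3 + 208*z^2 - 768*z + 1024)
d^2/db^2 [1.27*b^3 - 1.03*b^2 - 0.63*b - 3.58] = 7.62*b - 2.06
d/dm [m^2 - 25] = 2*m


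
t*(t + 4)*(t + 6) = t^3 + 10*t^2 + 24*t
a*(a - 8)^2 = a^3 - 16*a^2 + 64*a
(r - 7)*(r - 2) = r^2 - 9*r + 14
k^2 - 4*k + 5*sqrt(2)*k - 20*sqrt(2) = (k - 4)*(k + 5*sqrt(2))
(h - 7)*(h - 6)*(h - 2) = h^3 - 15*h^2 + 68*h - 84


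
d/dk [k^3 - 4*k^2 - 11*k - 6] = 3*k^2 - 8*k - 11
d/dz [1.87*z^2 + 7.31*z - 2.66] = 3.74*z + 7.31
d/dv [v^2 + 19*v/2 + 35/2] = 2*v + 19/2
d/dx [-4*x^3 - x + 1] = -12*x^2 - 1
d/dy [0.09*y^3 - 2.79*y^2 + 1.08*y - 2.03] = 0.27*y^2 - 5.58*y + 1.08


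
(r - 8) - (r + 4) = -12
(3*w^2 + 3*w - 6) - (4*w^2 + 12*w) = -w^2 - 9*w - 6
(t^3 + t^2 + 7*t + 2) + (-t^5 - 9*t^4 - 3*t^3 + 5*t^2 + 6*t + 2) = -t^5 - 9*t^4 - 2*t^3 + 6*t^2 + 13*t + 4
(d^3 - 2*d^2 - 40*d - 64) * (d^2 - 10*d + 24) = d^5 - 12*d^4 + 4*d^3 + 288*d^2 - 320*d - 1536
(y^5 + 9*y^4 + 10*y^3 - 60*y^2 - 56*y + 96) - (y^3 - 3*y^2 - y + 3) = y^5 + 9*y^4 + 9*y^3 - 57*y^2 - 55*y + 93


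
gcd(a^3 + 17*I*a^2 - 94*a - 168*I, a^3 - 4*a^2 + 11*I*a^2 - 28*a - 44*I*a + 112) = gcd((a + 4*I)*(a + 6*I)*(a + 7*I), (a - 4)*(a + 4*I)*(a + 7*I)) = a^2 + 11*I*a - 28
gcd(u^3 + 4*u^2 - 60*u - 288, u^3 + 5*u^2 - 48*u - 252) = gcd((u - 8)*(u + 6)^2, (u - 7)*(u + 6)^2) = u^2 + 12*u + 36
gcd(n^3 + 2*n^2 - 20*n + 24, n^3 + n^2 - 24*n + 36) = n^2 + 4*n - 12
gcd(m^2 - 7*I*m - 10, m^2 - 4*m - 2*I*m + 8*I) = m - 2*I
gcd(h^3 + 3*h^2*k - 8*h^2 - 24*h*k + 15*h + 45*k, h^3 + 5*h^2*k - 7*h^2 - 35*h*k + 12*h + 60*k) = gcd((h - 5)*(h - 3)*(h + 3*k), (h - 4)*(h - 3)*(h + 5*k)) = h - 3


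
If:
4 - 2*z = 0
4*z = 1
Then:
No Solution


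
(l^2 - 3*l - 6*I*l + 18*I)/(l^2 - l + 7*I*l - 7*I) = (l^2 - 3*l - 6*I*l + 18*I)/(l^2 - l + 7*I*l - 7*I)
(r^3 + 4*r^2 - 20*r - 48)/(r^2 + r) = (r^3 + 4*r^2 - 20*r - 48)/(r*(r + 1))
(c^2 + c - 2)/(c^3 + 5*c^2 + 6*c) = (c - 1)/(c*(c + 3))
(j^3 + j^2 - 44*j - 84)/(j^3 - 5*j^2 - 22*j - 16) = (j^2 - j - 42)/(j^2 - 7*j - 8)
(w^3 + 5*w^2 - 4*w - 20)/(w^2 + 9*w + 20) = (w^2 - 4)/(w + 4)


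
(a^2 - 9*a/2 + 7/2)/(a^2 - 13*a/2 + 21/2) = (a - 1)/(a - 3)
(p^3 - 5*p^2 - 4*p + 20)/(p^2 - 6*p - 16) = (p^2 - 7*p + 10)/(p - 8)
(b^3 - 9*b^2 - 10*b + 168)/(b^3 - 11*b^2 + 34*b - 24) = (b^2 - 3*b - 28)/(b^2 - 5*b + 4)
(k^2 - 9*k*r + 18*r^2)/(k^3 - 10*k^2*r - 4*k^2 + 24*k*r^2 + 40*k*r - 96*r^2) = (-k + 3*r)/(-k^2 + 4*k*r + 4*k - 16*r)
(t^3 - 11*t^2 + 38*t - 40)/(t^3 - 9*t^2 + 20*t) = (t - 2)/t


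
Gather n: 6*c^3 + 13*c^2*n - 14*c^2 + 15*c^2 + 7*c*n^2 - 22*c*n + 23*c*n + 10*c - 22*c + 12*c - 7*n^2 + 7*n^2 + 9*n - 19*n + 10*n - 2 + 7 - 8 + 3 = 6*c^3 + c^2 + 7*c*n^2 + n*(13*c^2 + c)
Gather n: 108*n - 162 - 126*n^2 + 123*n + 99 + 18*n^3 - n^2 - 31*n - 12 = 18*n^3 - 127*n^2 + 200*n - 75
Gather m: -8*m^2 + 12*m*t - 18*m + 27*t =-8*m^2 + m*(12*t - 18) + 27*t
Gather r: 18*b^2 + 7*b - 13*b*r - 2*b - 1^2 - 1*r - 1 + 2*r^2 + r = 18*b^2 - 13*b*r + 5*b + 2*r^2 - 2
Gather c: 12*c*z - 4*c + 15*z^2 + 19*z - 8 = c*(12*z - 4) + 15*z^2 + 19*z - 8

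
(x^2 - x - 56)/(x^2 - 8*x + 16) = (x^2 - x - 56)/(x^2 - 8*x + 16)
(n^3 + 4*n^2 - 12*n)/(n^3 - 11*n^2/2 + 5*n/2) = 2*(n^2 + 4*n - 12)/(2*n^2 - 11*n + 5)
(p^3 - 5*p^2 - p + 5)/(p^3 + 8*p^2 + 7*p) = (p^2 - 6*p + 5)/(p*(p + 7))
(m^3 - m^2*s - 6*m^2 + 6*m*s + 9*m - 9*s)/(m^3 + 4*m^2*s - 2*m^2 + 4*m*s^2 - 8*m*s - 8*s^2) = (m^3 - m^2*s - 6*m^2 + 6*m*s + 9*m - 9*s)/(m^3 + 4*m^2*s - 2*m^2 + 4*m*s^2 - 8*m*s - 8*s^2)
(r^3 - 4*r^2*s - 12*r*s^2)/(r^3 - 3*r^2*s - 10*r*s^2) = (r - 6*s)/(r - 5*s)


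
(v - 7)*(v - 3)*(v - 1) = v^3 - 11*v^2 + 31*v - 21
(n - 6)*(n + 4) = n^2 - 2*n - 24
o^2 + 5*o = o*(o + 5)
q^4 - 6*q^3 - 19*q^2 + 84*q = q*(q - 7)*(q - 3)*(q + 4)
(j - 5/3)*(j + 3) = j^2 + 4*j/3 - 5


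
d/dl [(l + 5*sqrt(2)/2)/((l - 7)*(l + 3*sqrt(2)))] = (2*(l - 7)*(l + 3*sqrt(2)) - (l - 7)*(2*l + 5*sqrt(2)) - (l + 3*sqrt(2))*(2*l + 5*sqrt(2)))/(2*(l - 7)^2*(l + 3*sqrt(2))^2)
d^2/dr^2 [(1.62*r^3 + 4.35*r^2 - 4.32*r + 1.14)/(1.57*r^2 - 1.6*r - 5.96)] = (-3.5527136788005e-15*r^5 + 1.4210854715202e-14*r^4 + 39.169392*r^3 + 353.772756*r^2 + 85.5492479999999*r + 418.600176)/(3.869893*r^6 - 11.83152*r^5 - 32.014812*r^4 + 85.73312*r^3 + 121.533936*r^2 - 170.50368*r - 211.708736)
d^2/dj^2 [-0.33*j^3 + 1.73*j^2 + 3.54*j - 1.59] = 3.46 - 1.98*j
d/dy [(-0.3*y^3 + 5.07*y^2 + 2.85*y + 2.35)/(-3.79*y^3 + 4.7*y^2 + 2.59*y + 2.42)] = (-4.44089209850063e-16*y^5 + 17.8053*y^4 + 20.049*y^3 + 24.2778*y^2 + 2.4488*y + 0.8105)/(14.3641*y^6 - 35.626*y^5 + 2.45780000000001*y^4 + 6.0024*y^3 + 29.4561*y^2 + 12.5356*y + 5.8564)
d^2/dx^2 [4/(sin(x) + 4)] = 4*(4*sin(x) + cos(x)^2 + 1)/(sin(x) + 4)^3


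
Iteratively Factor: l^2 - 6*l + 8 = (l - 4)*(l - 2)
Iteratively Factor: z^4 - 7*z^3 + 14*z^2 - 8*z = (z - 2)*(z^3 - 5*z^2 + 4*z) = (z - 4)*(z - 2)*(z^2 - z) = (z - 4)*(z - 2)*(z - 1)*(z)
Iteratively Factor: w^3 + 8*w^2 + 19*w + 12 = (w + 1)*(w^2 + 7*w + 12) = (w + 1)*(w + 4)*(w + 3)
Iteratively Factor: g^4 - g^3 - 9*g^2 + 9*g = (g + 3)*(g^3 - 4*g^2 + 3*g) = (g - 3)*(g + 3)*(g^2 - g) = (g - 3)*(g - 1)*(g + 3)*(g)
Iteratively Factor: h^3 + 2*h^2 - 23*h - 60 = (h + 3)*(h^2 - h - 20) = (h + 3)*(h + 4)*(h - 5)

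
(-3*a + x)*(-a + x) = 3*a^2 - 4*a*x + x^2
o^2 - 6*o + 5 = (o - 5)*(o - 1)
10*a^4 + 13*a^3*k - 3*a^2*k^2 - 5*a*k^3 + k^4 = (-5*a + k)*(-2*a + k)*(a + k)^2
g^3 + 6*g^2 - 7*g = g*(g - 1)*(g + 7)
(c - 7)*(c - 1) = c^2 - 8*c + 7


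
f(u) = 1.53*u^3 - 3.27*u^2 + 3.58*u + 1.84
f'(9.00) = 316.51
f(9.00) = 884.56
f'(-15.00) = 1134.43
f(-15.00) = -5951.36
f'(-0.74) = 10.93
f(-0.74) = -3.22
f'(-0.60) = 9.16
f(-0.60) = -1.82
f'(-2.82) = 58.52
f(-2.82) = -68.57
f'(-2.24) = 41.26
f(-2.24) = -39.78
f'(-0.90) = 13.18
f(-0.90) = -5.15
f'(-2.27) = 42.08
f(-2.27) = -41.03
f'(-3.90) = 98.90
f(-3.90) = -152.62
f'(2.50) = 15.92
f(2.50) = 14.26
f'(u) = 4.59*u^2 - 6.54*u + 3.58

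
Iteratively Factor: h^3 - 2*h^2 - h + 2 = (h - 1)*(h^2 - h - 2) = (h - 2)*(h - 1)*(h + 1)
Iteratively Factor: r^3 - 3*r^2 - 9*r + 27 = (r + 3)*(r^2 - 6*r + 9) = (r - 3)*(r + 3)*(r - 3)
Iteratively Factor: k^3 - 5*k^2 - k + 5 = (k - 5)*(k^2 - 1) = (k - 5)*(k - 1)*(k + 1)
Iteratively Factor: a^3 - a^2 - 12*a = (a + 3)*(a^2 - 4*a) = (a - 4)*(a + 3)*(a)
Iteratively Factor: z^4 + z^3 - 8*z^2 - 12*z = (z)*(z^3 + z^2 - 8*z - 12) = z*(z + 2)*(z^2 - z - 6) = z*(z + 2)^2*(z - 3)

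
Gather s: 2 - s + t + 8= -s + t + 10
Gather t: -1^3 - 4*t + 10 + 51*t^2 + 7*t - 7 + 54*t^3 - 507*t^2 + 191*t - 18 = 54*t^3 - 456*t^2 + 194*t - 16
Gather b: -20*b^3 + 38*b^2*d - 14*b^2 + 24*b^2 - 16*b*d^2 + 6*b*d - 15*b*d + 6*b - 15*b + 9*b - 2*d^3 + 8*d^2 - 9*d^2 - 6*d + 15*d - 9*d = -20*b^3 + b^2*(38*d + 10) + b*(-16*d^2 - 9*d) - 2*d^3 - d^2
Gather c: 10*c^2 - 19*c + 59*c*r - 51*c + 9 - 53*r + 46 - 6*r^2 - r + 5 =10*c^2 + c*(59*r - 70) - 6*r^2 - 54*r + 60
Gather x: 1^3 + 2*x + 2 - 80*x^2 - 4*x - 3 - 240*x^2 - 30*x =-320*x^2 - 32*x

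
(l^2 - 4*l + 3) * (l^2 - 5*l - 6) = l^4 - 9*l^3 + 17*l^2 + 9*l - 18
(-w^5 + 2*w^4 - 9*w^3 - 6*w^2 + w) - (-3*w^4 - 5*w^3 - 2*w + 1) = -w^5 + 5*w^4 - 4*w^3 - 6*w^2 + 3*w - 1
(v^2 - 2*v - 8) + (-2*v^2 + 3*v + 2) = -v^2 + v - 6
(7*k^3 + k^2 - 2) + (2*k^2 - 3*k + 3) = 7*k^3 + 3*k^2 - 3*k + 1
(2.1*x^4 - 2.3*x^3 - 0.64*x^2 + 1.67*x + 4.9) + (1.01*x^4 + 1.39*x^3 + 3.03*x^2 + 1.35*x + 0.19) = 3.11*x^4 - 0.91*x^3 + 2.39*x^2 + 3.02*x + 5.09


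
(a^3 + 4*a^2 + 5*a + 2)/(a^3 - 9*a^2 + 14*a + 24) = (a^2 + 3*a + 2)/(a^2 - 10*a + 24)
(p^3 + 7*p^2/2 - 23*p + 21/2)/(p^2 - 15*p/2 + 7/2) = (p^2 + 4*p - 21)/(p - 7)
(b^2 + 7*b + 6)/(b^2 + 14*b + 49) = (b^2 + 7*b + 6)/(b^2 + 14*b + 49)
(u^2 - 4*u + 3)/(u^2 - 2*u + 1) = (u - 3)/(u - 1)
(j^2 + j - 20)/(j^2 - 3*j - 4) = (j + 5)/(j + 1)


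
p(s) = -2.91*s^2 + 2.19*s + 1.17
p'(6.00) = -32.73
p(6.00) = -90.45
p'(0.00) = 2.19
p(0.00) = 1.17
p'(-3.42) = 22.09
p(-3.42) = -40.36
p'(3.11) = -15.91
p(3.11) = -20.16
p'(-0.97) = 7.84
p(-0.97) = -3.69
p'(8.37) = -46.52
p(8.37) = -184.37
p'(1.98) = -9.33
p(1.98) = -5.90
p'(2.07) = -9.86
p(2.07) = -6.77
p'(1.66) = -7.47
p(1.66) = -3.21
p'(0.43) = -0.31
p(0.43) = 1.57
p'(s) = 2.19 - 5.82*s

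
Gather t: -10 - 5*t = -5*t - 10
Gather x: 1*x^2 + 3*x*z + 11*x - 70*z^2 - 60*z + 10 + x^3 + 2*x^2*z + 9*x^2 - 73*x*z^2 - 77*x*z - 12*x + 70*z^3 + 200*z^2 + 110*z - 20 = x^3 + x^2*(2*z + 10) + x*(-73*z^2 - 74*z - 1) + 70*z^3 + 130*z^2 + 50*z - 10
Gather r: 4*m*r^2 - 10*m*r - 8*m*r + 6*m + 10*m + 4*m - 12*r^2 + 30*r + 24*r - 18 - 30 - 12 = 20*m + r^2*(4*m - 12) + r*(54 - 18*m) - 60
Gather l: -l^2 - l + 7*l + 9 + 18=-l^2 + 6*l + 27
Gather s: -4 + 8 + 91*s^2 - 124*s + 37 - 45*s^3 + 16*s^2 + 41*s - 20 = -45*s^3 + 107*s^2 - 83*s + 21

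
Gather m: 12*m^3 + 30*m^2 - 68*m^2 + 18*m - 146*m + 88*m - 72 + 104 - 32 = 12*m^3 - 38*m^2 - 40*m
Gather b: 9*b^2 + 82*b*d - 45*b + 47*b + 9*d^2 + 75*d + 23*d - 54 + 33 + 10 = 9*b^2 + b*(82*d + 2) + 9*d^2 + 98*d - 11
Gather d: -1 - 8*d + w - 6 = -8*d + w - 7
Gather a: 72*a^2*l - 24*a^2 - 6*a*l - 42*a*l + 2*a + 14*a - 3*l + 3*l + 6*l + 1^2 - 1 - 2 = a^2*(72*l - 24) + a*(16 - 48*l) + 6*l - 2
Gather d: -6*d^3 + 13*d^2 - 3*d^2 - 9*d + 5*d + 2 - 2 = -6*d^3 + 10*d^2 - 4*d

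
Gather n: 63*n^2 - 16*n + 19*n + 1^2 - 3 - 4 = 63*n^2 + 3*n - 6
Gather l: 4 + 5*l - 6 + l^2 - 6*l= l^2 - l - 2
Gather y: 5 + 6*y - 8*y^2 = -8*y^2 + 6*y + 5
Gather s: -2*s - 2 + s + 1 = -s - 1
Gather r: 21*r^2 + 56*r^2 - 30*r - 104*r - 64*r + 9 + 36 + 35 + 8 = 77*r^2 - 198*r + 88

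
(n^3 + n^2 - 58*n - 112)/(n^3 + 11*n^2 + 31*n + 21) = (n^2 - 6*n - 16)/(n^2 + 4*n + 3)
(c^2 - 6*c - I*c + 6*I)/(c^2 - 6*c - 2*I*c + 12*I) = (c - I)/(c - 2*I)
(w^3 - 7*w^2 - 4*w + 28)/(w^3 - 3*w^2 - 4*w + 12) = (w - 7)/(w - 3)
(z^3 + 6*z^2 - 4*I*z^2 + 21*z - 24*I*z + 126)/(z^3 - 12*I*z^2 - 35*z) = (z^2 + 3*z*(2 + I) + 18*I)/(z*(z - 5*I))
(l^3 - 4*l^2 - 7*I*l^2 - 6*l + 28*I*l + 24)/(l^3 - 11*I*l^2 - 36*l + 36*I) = (l^2 - l*(4 + I) + 4*I)/(l^2 - 5*I*l - 6)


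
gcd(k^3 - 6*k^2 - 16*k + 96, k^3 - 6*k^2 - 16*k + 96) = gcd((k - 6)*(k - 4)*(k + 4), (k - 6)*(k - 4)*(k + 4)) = k^3 - 6*k^2 - 16*k + 96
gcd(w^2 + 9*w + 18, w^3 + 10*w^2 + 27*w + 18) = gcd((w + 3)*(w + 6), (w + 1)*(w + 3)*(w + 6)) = w^2 + 9*w + 18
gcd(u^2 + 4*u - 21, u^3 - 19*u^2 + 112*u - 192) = u - 3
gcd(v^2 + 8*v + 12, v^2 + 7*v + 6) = v + 6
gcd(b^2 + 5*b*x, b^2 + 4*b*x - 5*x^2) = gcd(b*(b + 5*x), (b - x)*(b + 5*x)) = b + 5*x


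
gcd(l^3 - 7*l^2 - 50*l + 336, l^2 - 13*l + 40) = l - 8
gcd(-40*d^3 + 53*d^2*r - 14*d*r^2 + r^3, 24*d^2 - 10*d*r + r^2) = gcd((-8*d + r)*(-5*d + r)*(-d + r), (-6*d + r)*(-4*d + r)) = 1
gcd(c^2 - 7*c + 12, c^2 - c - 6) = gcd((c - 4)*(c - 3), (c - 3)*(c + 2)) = c - 3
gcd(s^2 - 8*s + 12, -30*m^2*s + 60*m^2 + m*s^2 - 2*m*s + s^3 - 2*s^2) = s - 2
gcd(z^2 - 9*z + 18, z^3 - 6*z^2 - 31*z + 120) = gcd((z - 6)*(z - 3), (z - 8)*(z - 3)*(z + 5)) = z - 3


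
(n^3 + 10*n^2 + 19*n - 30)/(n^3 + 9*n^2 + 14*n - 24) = (n + 5)/(n + 4)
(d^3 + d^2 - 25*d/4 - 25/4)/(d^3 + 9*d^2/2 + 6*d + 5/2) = (d - 5/2)/(d + 1)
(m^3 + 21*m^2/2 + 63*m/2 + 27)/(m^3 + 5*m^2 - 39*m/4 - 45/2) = 2*(m + 3)/(2*m - 5)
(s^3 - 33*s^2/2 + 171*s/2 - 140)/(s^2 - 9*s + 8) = (2*s^2 - 17*s + 35)/(2*(s - 1))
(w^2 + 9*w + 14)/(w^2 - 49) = (w + 2)/(w - 7)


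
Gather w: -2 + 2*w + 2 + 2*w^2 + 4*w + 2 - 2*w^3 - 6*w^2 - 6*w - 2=-2*w^3 - 4*w^2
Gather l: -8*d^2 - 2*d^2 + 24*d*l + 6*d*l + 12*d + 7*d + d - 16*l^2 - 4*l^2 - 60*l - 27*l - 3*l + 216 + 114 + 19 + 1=-10*d^2 + 20*d - 20*l^2 + l*(30*d - 90) + 350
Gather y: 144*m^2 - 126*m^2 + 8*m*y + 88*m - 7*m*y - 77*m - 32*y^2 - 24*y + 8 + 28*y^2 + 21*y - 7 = 18*m^2 + 11*m - 4*y^2 + y*(m - 3) + 1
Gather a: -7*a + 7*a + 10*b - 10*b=0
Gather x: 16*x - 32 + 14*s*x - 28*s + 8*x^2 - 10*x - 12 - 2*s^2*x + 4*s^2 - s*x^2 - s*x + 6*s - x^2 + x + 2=4*s^2 - 22*s + x^2*(7 - s) + x*(-2*s^2 + 13*s + 7) - 42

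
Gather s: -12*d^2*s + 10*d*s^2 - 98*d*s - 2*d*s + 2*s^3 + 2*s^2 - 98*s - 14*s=2*s^3 + s^2*(10*d + 2) + s*(-12*d^2 - 100*d - 112)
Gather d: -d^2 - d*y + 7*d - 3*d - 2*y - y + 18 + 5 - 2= -d^2 + d*(4 - y) - 3*y + 21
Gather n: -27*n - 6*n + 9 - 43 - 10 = -33*n - 44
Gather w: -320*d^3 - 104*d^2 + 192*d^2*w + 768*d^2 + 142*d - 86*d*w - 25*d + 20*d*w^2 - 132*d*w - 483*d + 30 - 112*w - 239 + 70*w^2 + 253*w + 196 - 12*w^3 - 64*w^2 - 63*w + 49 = -320*d^3 + 664*d^2 - 366*d - 12*w^3 + w^2*(20*d + 6) + w*(192*d^2 - 218*d + 78) + 36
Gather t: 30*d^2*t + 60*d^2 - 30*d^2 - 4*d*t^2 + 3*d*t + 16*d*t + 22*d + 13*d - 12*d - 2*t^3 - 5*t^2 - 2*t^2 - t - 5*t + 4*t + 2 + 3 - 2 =30*d^2 + 23*d - 2*t^3 + t^2*(-4*d - 7) + t*(30*d^2 + 19*d - 2) + 3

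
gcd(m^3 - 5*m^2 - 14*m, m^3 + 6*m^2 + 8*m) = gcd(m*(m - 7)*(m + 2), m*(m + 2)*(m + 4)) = m^2 + 2*m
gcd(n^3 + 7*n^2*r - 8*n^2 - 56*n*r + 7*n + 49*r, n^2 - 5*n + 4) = n - 1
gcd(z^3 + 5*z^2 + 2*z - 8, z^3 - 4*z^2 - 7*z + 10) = z^2 + z - 2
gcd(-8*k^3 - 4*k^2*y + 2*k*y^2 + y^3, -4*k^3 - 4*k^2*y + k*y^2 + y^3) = -4*k^2 + y^2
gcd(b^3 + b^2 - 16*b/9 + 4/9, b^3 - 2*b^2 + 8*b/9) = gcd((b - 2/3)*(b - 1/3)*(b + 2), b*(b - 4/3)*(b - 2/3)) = b - 2/3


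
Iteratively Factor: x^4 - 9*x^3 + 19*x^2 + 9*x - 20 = (x + 1)*(x^3 - 10*x^2 + 29*x - 20) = (x - 5)*(x + 1)*(x^2 - 5*x + 4) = (x - 5)*(x - 4)*(x + 1)*(x - 1)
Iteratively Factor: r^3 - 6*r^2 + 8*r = (r)*(r^2 - 6*r + 8) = r*(r - 2)*(r - 4)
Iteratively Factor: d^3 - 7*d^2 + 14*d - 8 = (d - 1)*(d^2 - 6*d + 8) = (d - 4)*(d - 1)*(d - 2)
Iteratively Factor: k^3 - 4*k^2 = (k)*(k^2 - 4*k) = k^2*(k - 4)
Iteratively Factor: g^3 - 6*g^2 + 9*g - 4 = (g - 1)*(g^2 - 5*g + 4) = (g - 4)*(g - 1)*(g - 1)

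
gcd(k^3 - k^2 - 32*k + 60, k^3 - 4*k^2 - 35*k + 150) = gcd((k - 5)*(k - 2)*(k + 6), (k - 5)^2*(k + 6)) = k^2 + k - 30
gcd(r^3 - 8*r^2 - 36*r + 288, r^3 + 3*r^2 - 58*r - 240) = r^2 - 2*r - 48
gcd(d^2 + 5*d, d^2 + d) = d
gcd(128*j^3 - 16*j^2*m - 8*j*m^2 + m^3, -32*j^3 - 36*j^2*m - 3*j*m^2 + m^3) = 32*j^2 + 4*j*m - m^2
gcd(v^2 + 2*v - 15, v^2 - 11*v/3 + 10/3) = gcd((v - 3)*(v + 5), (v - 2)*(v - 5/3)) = 1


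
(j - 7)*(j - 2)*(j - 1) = j^3 - 10*j^2 + 23*j - 14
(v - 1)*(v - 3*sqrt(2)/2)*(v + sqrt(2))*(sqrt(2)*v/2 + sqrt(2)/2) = sqrt(2)*v^4/2 - v^3/2 - 2*sqrt(2)*v^2 + v/2 + 3*sqrt(2)/2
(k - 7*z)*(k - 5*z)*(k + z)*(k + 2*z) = k^4 - 9*k^3*z + k^2*z^2 + 81*k*z^3 + 70*z^4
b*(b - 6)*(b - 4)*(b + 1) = b^4 - 9*b^3 + 14*b^2 + 24*b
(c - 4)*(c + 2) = c^2 - 2*c - 8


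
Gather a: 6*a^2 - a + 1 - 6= 6*a^2 - a - 5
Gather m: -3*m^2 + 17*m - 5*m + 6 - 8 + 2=-3*m^2 + 12*m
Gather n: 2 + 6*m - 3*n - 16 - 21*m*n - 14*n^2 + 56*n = 6*m - 14*n^2 + n*(53 - 21*m) - 14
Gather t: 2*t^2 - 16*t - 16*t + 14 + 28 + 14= 2*t^2 - 32*t + 56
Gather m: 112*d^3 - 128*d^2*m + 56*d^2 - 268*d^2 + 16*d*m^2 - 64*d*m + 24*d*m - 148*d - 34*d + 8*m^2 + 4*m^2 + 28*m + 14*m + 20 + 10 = 112*d^3 - 212*d^2 - 182*d + m^2*(16*d + 12) + m*(-128*d^2 - 40*d + 42) + 30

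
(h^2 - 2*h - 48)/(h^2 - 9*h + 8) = (h + 6)/(h - 1)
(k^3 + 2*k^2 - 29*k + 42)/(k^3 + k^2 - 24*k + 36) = (k + 7)/(k + 6)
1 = 1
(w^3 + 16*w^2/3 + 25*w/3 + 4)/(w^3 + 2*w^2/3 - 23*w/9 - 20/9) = 3*(w + 3)/(3*w - 5)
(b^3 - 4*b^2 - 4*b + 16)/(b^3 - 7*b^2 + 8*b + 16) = (b^2 - 4)/(b^2 - 3*b - 4)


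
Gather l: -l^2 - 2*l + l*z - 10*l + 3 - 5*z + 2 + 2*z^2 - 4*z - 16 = -l^2 + l*(z - 12) + 2*z^2 - 9*z - 11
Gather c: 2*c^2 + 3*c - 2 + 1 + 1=2*c^2 + 3*c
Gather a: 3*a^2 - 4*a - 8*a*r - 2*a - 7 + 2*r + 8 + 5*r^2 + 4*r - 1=3*a^2 + a*(-8*r - 6) + 5*r^2 + 6*r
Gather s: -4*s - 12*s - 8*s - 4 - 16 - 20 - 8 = -24*s - 48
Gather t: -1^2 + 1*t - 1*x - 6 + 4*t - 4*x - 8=5*t - 5*x - 15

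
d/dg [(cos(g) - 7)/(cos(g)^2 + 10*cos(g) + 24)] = (cos(g)^2 - 14*cos(g) - 94)*sin(g)/(cos(g)^2 + 10*cos(g) + 24)^2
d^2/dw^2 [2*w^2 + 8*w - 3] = 4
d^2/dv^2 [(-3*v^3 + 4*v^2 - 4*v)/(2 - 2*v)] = 3*v*(v^2 - 3*v + 3)/(v^3 - 3*v^2 + 3*v - 1)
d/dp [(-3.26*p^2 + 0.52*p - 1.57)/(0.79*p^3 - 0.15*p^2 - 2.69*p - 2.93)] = (2.5754*p^4 - 0.8216*p^3 + 12.5683*p^2 + 18.6326*p - 5.7469)/(0.6241*p^6 - 0.237*p^5 - 4.2277*p^4 - 3.8224*p^3 + 8.1151*p^2 + 15.7634*p + 8.5849)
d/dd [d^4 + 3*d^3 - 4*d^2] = d*(4*d^2 + 9*d - 8)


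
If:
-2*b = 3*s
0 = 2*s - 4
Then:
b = -3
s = 2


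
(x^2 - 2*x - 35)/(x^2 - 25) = (x - 7)/(x - 5)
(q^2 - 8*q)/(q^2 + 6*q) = (q - 8)/(q + 6)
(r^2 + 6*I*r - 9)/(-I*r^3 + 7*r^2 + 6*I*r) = (r^2 + 6*I*r - 9)/(r*(-I*r^2 + 7*r + 6*I))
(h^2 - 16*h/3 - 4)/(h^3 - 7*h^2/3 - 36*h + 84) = (3*h + 2)/(3*h^2 + 11*h - 42)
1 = 1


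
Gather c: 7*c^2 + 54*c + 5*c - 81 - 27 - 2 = 7*c^2 + 59*c - 110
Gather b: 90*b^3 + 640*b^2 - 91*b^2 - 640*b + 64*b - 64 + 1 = 90*b^3 + 549*b^2 - 576*b - 63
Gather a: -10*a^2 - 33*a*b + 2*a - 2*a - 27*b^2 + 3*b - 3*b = -10*a^2 - 33*a*b - 27*b^2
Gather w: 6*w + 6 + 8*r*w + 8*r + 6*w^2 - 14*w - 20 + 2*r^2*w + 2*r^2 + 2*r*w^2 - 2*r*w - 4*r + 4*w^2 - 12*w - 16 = 2*r^2 + 4*r + w^2*(2*r + 10) + w*(2*r^2 + 6*r - 20) - 30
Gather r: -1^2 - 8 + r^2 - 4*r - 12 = r^2 - 4*r - 21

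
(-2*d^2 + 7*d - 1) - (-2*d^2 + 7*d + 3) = -4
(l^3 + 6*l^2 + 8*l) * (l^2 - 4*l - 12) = l^5 + 2*l^4 - 28*l^3 - 104*l^2 - 96*l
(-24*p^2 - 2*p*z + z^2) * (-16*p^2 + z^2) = 384*p^4 + 32*p^3*z - 40*p^2*z^2 - 2*p*z^3 + z^4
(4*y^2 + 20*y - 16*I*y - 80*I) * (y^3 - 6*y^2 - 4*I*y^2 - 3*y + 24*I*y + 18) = 4*y^5 - 4*y^4 - 32*I*y^4 - 196*y^3 + 32*I*y^3 + 76*y^2 + 1008*I*y^2 + 2280*y - 48*I*y - 1440*I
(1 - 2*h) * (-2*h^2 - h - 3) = 4*h^3 + 5*h - 3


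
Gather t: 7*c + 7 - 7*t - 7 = 7*c - 7*t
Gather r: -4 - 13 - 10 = -27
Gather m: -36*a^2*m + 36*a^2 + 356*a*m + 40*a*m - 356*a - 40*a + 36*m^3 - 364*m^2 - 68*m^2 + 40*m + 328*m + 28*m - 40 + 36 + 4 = 36*a^2 - 396*a + 36*m^3 - 432*m^2 + m*(-36*a^2 + 396*a + 396)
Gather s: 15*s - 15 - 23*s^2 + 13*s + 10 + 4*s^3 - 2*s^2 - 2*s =4*s^3 - 25*s^2 + 26*s - 5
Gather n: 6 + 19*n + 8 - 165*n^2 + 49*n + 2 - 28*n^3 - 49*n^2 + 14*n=-28*n^3 - 214*n^2 + 82*n + 16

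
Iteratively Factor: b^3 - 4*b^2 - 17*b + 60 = (b - 3)*(b^2 - b - 20) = (b - 3)*(b + 4)*(b - 5)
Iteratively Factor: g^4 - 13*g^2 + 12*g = (g + 4)*(g^3 - 4*g^2 + 3*g) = (g - 3)*(g + 4)*(g^2 - g) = g*(g - 3)*(g + 4)*(g - 1)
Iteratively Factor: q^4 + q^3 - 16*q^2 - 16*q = (q)*(q^3 + q^2 - 16*q - 16) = q*(q + 1)*(q^2 - 16) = q*(q + 1)*(q + 4)*(q - 4)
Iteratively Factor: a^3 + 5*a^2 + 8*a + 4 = (a + 2)*(a^2 + 3*a + 2) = (a + 2)^2*(a + 1)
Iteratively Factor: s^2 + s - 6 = (s - 2)*(s + 3)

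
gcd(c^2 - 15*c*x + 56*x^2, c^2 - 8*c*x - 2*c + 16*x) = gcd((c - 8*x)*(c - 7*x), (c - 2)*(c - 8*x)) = -c + 8*x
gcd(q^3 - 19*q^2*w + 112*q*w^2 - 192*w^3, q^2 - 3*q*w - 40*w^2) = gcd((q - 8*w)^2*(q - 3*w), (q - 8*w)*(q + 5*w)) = q - 8*w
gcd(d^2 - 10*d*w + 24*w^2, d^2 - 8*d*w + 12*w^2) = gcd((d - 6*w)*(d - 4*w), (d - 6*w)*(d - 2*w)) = -d + 6*w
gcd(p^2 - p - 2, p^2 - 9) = 1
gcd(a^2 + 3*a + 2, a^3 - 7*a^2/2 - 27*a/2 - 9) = a + 1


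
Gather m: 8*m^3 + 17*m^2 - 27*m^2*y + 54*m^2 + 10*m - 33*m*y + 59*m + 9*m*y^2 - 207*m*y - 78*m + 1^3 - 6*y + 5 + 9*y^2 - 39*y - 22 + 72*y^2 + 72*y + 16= 8*m^3 + m^2*(71 - 27*y) + m*(9*y^2 - 240*y - 9) + 81*y^2 + 27*y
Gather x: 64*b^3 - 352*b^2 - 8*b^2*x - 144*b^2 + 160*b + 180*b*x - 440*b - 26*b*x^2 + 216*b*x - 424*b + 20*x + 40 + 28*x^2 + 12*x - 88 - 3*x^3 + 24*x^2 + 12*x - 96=64*b^3 - 496*b^2 - 704*b - 3*x^3 + x^2*(52 - 26*b) + x*(-8*b^2 + 396*b + 44) - 144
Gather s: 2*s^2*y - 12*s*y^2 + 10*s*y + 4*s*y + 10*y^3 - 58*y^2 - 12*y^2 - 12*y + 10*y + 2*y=2*s^2*y + s*(-12*y^2 + 14*y) + 10*y^3 - 70*y^2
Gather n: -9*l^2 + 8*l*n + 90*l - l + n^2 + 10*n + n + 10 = -9*l^2 + 89*l + n^2 + n*(8*l + 11) + 10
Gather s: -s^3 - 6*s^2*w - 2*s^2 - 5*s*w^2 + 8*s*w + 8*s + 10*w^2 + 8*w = -s^3 + s^2*(-6*w - 2) + s*(-5*w^2 + 8*w + 8) + 10*w^2 + 8*w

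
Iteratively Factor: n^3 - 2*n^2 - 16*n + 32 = (n + 4)*(n^2 - 6*n + 8) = (n - 2)*(n + 4)*(n - 4)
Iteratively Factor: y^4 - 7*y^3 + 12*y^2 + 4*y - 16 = (y - 2)*(y^3 - 5*y^2 + 2*y + 8) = (y - 2)*(y + 1)*(y^2 - 6*y + 8) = (y - 4)*(y - 2)*(y + 1)*(y - 2)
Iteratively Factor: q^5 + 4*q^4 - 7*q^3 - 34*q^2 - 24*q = (q - 3)*(q^4 + 7*q^3 + 14*q^2 + 8*q) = (q - 3)*(q + 4)*(q^3 + 3*q^2 + 2*q) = q*(q - 3)*(q + 4)*(q^2 + 3*q + 2) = q*(q - 3)*(q + 1)*(q + 4)*(q + 2)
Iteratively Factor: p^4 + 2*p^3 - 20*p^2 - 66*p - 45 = (p + 1)*(p^3 + p^2 - 21*p - 45) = (p + 1)*(p + 3)*(p^2 - 2*p - 15) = (p - 5)*(p + 1)*(p + 3)*(p + 3)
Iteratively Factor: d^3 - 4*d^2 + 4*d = (d - 2)*(d^2 - 2*d) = (d - 2)^2*(d)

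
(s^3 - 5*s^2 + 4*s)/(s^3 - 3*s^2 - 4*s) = (s - 1)/(s + 1)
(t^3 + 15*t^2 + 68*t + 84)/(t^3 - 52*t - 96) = (t + 7)/(t - 8)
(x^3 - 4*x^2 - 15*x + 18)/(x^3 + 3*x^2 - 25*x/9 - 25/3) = 9*(x^2 - 7*x + 6)/(9*x^2 - 25)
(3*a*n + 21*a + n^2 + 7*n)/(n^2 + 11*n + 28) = (3*a + n)/(n + 4)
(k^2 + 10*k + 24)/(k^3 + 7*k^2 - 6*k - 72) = 1/(k - 3)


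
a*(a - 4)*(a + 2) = a^3 - 2*a^2 - 8*a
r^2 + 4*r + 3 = (r + 1)*(r + 3)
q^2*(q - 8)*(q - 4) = q^4 - 12*q^3 + 32*q^2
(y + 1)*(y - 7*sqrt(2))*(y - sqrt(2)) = y^3 - 8*sqrt(2)*y^2 + y^2 - 8*sqrt(2)*y + 14*y + 14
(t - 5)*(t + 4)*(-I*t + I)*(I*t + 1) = t^4 - 2*t^3 - I*t^3 - 19*t^2 + 2*I*t^2 + 20*t + 19*I*t - 20*I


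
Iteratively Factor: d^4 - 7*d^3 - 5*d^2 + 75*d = (d - 5)*(d^3 - 2*d^2 - 15*d) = (d - 5)*(d + 3)*(d^2 - 5*d) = d*(d - 5)*(d + 3)*(d - 5)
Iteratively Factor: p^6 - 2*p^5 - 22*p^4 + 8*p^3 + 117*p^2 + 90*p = (p + 3)*(p^5 - 5*p^4 - 7*p^3 + 29*p^2 + 30*p) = (p + 1)*(p + 3)*(p^4 - 6*p^3 - p^2 + 30*p) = (p - 3)*(p + 1)*(p + 3)*(p^3 - 3*p^2 - 10*p) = (p - 3)*(p + 1)*(p + 2)*(p + 3)*(p^2 - 5*p) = p*(p - 3)*(p + 1)*(p + 2)*(p + 3)*(p - 5)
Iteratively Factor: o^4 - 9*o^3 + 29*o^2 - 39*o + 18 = (o - 2)*(o^3 - 7*o^2 + 15*o - 9) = (o - 2)*(o - 1)*(o^2 - 6*o + 9) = (o - 3)*(o - 2)*(o - 1)*(o - 3)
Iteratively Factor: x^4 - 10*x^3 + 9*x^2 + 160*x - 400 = (x - 5)*(x^3 - 5*x^2 - 16*x + 80) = (x - 5)*(x - 4)*(x^2 - x - 20) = (x - 5)*(x - 4)*(x + 4)*(x - 5)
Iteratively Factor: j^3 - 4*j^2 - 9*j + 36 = (j - 3)*(j^2 - j - 12) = (j - 4)*(j - 3)*(j + 3)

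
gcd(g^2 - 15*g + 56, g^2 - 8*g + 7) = g - 7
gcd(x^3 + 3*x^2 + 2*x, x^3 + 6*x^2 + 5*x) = x^2 + x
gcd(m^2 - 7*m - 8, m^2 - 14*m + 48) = m - 8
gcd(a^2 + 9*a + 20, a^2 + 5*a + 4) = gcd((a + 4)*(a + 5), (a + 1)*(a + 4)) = a + 4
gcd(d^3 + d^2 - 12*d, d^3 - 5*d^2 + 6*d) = d^2 - 3*d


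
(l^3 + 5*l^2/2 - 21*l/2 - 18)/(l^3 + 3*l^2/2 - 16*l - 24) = (l - 3)/(l - 4)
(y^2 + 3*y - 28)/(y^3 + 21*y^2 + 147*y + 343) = (y - 4)/(y^2 + 14*y + 49)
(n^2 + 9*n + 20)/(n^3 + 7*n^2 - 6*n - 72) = (n + 5)/(n^2 + 3*n - 18)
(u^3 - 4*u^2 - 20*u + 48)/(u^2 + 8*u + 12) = (u^3 - 4*u^2 - 20*u + 48)/(u^2 + 8*u + 12)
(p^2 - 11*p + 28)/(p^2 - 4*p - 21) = (p - 4)/(p + 3)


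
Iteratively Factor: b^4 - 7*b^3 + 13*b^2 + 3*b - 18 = (b - 2)*(b^3 - 5*b^2 + 3*b + 9) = (b - 2)*(b + 1)*(b^2 - 6*b + 9) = (b - 3)*(b - 2)*(b + 1)*(b - 3)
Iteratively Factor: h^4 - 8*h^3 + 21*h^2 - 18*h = (h)*(h^3 - 8*h^2 + 21*h - 18) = h*(h - 3)*(h^2 - 5*h + 6) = h*(h - 3)^2*(h - 2)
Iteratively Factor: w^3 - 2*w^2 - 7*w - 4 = (w + 1)*(w^2 - 3*w - 4) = (w - 4)*(w + 1)*(w + 1)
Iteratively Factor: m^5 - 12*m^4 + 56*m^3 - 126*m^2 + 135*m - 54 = (m - 2)*(m^4 - 10*m^3 + 36*m^2 - 54*m + 27) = (m - 3)*(m - 2)*(m^3 - 7*m^2 + 15*m - 9) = (m - 3)^2*(m - 2)*(m^2 - 4*m + 3) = (m - 3)^2*(m - 2)*(m - 1)*(m - 3)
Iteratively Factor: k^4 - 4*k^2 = (k)*(k^3 - 4*k) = k^2*(k^2 - 4) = k^2*(k + 2)*(k - 2)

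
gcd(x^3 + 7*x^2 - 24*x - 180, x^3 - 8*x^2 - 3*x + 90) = x - 5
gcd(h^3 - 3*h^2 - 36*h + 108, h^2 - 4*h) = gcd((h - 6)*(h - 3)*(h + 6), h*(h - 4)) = 1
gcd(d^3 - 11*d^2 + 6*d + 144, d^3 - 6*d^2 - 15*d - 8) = d - 8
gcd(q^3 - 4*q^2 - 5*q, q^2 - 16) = 1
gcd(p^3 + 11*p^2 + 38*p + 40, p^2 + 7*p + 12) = p + 4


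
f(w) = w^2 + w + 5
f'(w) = 2*w + 1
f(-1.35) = 5.47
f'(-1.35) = -1.70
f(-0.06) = 4.94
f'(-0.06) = 0.88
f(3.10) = 17.71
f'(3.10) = 7.20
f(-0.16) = 4.87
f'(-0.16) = 0.68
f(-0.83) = 4.86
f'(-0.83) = -0.66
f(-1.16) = 5.19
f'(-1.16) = -1.32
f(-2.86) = 10.32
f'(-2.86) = -4.72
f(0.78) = 6.39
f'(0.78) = 2.56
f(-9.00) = 77.00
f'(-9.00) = -17.00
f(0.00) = 5.00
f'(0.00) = 1.00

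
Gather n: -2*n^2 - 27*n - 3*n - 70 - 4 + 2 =-2*n^2 - 30*n - 72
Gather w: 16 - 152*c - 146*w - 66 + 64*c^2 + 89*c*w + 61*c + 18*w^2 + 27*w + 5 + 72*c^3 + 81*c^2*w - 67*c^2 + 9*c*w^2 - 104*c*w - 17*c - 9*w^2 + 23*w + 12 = 72*c^3 - 3*c^2 - 108*c + w^2*(9*c + 9) + w*(81*c^2 - 15*c - 96) - 33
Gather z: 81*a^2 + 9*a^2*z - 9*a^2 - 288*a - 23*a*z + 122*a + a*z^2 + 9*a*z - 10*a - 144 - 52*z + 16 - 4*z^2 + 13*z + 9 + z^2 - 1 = 72*a^2 - 176*a + z^2*(a - 3) + z*(9*a^2 - 14*a - 39) - 120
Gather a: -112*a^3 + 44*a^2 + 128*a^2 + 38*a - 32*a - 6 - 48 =-112*a^3 + 172*a^2 + 6*a - 54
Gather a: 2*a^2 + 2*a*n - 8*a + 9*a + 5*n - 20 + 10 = 2*a^2 + a*(2*n + 1) + 5*n - 10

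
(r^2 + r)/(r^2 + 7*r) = (r + 1)/(r + 7)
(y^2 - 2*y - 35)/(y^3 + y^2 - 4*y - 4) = (y^2 - 2*y - 35)/(y^3 + y^2 - 4*y - 4)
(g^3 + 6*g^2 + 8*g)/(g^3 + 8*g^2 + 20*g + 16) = g/(g + 2)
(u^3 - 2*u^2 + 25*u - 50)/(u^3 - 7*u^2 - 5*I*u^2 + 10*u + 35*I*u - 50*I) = (u + 5*I)/(u - 5)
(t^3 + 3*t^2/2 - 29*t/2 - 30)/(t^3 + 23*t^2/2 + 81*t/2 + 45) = (t - 4)/(t + 6)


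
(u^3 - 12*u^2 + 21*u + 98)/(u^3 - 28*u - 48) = (u^2 - 14*u + 49)/(u^2 - 2*u - 24)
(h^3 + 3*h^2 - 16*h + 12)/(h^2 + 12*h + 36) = (h^2 - 3*h + 2)/(h + 6)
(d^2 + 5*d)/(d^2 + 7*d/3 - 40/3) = 3*d/(3*d - 8)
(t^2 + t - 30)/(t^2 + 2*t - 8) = (t^2 + t - 30)/(t^2 + 2*t - 8)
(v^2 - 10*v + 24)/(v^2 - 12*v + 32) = (v - 6)/(v - 8)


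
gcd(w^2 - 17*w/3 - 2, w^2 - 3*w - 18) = w - 6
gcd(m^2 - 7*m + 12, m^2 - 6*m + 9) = m - 3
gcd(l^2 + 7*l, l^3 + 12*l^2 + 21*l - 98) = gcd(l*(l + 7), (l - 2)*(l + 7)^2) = l + 7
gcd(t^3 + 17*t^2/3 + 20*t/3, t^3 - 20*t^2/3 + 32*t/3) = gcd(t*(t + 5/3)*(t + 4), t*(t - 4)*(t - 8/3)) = t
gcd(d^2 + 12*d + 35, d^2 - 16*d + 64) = 1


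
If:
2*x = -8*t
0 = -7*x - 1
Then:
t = 1/28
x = -1/7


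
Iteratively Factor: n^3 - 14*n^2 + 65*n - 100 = (n - 4)*(n^2 - 10*n + 25) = (n - 5)*(n - 4)*(n - 5)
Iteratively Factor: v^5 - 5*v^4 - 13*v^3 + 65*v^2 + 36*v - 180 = (v - 2)*(v^4 - 3*v^3 - 19*v^2 + 27*v + 90) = (v - 2)*(v + 2)*(v^3 - 5*v^2 - 9*v + 45) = (v - 3)*(v - 2)*(v + 2)*(v^2 - 2*v - 15) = (v - 5)*(v - 3)*(v - 2)*(v + 2)*(v + 3)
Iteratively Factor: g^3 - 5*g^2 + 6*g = (g - 3)*(g^2 - 2*g) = g*(g - 3)*(g - 2)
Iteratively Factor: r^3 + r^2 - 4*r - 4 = (r + 1)*(r^2 - 4) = (r - 2)*(r + 1)*(r + 2)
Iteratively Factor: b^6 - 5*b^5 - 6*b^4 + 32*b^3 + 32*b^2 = (b - 4)*(b^5 - b^4 - 10*b^3 - 8*b^2) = b*(b - 4)*(b^4 - b^3 - 10*b^2 - 8*b) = b*(b - 4)^2*(b^3 + 3*b^2 + 2*b) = b*(b - 4)^2*(b + 1)*(b^2 + 2*b) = b*(b - 4)^2*(b + 1)*(b + 2)*(b)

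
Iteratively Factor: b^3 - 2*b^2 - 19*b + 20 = (b + 4)*(b^2 - 6*b + 5) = (b - 1)*(b + 4)*(b - 5)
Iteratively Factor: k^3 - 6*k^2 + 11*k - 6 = (k - 2)*(k^2 - 4*k + 3) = (k - 2)*(k - 1)*(k - 3)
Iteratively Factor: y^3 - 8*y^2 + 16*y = (y)*(y^2 - 8*y + 16) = y*(y - 4)*(y - 4)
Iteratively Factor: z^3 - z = (z)*(z^2 - 1) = z*(z + 1)*(z - 1)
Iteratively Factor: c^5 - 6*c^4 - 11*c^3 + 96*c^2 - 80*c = (c)*(c^4 - 6*c^3 - 11*c^2 + 96*c - 80) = c*(c - 5)*(c^3 - c^2 - 16*c + 16) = c*(c - 5)*(c + 4)*(c^2 - 5*c + 4) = c*(c - 5)*(c - 4)*(c + 4)*(c - 1)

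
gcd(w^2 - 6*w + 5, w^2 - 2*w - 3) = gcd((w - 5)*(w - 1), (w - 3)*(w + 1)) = 1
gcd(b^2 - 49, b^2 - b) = 1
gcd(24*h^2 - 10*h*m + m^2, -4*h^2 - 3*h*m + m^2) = 4*h - m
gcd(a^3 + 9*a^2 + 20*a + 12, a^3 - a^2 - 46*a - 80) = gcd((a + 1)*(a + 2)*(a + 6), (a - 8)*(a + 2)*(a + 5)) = a + 2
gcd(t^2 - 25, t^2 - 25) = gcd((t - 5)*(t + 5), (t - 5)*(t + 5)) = t^2 - 25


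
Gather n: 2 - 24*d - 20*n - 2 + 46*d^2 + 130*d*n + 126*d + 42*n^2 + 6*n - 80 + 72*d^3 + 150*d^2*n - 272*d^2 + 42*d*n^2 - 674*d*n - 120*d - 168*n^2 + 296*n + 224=72*d^3 - 226*d^2 - 18*d + n^2*(42*d - 126) + n*(150*d^2 - 544*d + 282) + 144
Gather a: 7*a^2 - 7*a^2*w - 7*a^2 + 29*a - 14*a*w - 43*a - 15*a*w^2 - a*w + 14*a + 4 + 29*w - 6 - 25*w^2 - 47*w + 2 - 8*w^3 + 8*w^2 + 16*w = -7*a^2*w + a*(-15*w^2 - 15*w) - 8*w^3 - 17*w^2 - 2*w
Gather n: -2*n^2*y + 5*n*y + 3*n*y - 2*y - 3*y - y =-2*n^2*y + 8*n*y - 6*y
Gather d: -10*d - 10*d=-20*d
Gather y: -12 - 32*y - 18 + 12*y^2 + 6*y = 12*y^2 - 26*y - 30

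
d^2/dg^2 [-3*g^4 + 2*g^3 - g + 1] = 12*g*(1 - 3*g)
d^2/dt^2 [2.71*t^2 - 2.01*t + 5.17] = 5.42000000000000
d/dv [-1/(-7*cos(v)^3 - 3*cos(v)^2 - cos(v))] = (21*sin(v) + sin(v)/cos(v)^2 + 6*tan(v))/(-7*sin(v)^2 + 3*cos(v) + 8)^2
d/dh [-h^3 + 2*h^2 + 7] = h*(4 - 3*h)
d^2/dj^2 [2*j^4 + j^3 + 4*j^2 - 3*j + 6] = 24*j^2 + 6*j + 8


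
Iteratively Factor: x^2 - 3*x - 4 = (x + 1)*(x - 4)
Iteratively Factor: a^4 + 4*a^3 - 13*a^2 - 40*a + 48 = (a - 1)*(a^3 + 5*a^2 - 8*a - 48) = (a - 3)*(a - 1)*(a^2 + 8*a + 16) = (a - 3)*(a - 1)*(a + 4)*(a + 4)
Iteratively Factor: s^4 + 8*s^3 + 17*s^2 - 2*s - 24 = (s - 1)*(s^3 + 9*s^2 + 26*s + 24) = (s - 1)*(s + 4)*(s^2 + 5*s + 6) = (s - 1)*(s + 3)*(s + 4)*(s + 2)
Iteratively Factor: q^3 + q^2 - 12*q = (q)*(q^2 + q - 12) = q*(q - 3)*(q + 4)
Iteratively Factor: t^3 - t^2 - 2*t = (t + 1)*(t^2 - 2*t) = (t - 2)*(t + 1)*(t)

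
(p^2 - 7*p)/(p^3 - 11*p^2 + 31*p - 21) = p/(p^2 - 4*p + 3)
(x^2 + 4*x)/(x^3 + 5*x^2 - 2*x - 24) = x/(x^2 + x - 6)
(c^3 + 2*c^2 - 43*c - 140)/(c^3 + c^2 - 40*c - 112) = (c + 5)/(c + 4)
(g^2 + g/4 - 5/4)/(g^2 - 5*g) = (4*g^2 + g - 5)/(4*g*(g - 5))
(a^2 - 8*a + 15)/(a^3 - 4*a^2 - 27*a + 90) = (a - 5)/(a^2 - a - 30)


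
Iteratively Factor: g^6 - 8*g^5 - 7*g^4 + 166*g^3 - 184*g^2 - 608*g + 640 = (g - 4)*(g^5 - 4*g^4 - 23*g^3 + 74*g^2 + 112*g - 160) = (g - 5)*(g - 4)*(g^4 + g^3 - 18*g^2 - 16*g + 32) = (g - 5)*(g - 4)^2*(g^3 + 5*g^2 + 2*g - 8) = (g - 5)*(g - 4)^2*(g - 1)*(g^2 + 6*g + 8) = (g - 5)*(g - 4)^2*(g - 1)*(g + 2)*(g + 4)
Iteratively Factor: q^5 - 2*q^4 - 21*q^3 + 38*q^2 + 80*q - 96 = (q + 2)*(q^4 - 4*q^3 - 13*q^2 + 64*q - 48) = (q + 2)*(q + 4)*(q^3 - 8*q^2 + 19*q - 12) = (q - 4)*(q + 2)*(q + 4)*(q^2 - 4*q + 3) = (q - 4)*(q - 1)*(q + 2)*(q + 4)*(q - 3)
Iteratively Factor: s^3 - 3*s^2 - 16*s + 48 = (s + 4)*(s^2 - 7*s + 12) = (s - 3)*(s + 4)*(s - 4)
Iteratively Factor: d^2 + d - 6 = (d + 3)*(d - 2)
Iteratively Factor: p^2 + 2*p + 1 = (p + 1)*(p + 1)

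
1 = 1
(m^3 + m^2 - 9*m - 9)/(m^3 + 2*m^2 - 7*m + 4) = (m^3 + m^2 - 9*m - 9)/(m^3 + 2*m^2 - 7*m + 4)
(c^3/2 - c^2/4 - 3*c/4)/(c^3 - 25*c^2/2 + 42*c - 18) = c*(2*c^2 - c - 3)/(2*(2*c^3 - 25*c^2 + 84*c - 36))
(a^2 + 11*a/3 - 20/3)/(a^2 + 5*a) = (a - 4/3)/a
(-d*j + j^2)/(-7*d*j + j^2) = (d - j)/(7*d - j)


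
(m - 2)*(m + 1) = m^2 - m - 2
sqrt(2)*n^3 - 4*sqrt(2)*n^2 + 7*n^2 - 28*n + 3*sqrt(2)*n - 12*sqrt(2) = (n - 4)*(n + 3*sqrt(2))*(sqrt(2)*n + 1)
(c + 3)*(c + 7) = c^2 + 10*c + 21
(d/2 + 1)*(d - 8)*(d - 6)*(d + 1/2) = d^4/2 - 23*d^3/4 + 7*d^2 + 53*d + 24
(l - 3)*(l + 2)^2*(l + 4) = l^4 + 5*l^3 - 4*l^2 - 44*l - 48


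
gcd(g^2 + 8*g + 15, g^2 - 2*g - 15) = g + 3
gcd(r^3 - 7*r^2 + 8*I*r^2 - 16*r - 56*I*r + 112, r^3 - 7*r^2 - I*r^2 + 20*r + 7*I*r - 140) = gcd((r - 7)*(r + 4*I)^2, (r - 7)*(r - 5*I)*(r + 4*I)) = r^2 + r*(-7 + 4*I) - 28*I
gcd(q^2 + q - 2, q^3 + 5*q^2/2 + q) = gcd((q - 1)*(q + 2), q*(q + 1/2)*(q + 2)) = q + 2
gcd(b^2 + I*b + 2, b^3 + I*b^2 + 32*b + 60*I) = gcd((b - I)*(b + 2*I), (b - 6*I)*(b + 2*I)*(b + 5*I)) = b + 2*I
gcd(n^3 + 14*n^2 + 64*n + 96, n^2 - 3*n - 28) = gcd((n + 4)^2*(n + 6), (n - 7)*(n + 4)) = n + 4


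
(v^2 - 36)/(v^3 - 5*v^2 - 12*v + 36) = (v + 6)/(v^2 + v - 6)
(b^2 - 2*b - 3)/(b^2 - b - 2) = (b - 3)/(b - 2)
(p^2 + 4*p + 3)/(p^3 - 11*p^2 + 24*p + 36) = (p + 3)/(p^2 - 12*p + 36)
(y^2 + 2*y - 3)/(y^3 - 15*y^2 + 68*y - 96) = (y^2 + 2*y - 3)/(y^3 - 15*y^2 + 68*y - 96)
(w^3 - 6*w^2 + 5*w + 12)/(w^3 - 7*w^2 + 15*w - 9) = (w^2 - 3*w - 4)/(w^2 - 4*w + 3)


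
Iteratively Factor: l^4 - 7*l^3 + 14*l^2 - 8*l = (l)*(l^3 - 7*l^2 + 14*l - 8) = l*(l - 1)*(l^2 - 6*l + 8) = l*(l - 4)*(l - 1)*(l - 2)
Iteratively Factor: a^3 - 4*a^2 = (a - 4)*(a^2) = a*(a - 4)*(a)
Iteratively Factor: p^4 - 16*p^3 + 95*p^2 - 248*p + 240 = (p - 4)*(p^3 - 12*p^2 + 47*p - 60) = (p - 4)^2*(p^2 - 8*p + 15) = (p - 5)*(p - 4)^2*(p - 3)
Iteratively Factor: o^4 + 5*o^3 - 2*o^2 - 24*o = (o - 2)*(o^3 + 7*o^2 + 12*o) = (o - 2)*(o + 4)*(o^2 + 3*o) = o*(o - 2)*(o + 4)*(o + 3)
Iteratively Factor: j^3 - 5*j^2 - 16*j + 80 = (j + 4)*(j^2 - 9*j + 20) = (j - 5)*(j + 4)*(j - 4)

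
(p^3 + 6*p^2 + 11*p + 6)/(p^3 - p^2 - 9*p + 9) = (p^2 + 3*p + 2)/(p^2 - 4*p + 3)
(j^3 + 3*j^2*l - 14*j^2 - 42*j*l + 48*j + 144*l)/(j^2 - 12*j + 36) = (j^2 + 3*j*l - 8*j - 24*l)/(j - 6)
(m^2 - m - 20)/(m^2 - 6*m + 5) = (m + 4)/(m - 1)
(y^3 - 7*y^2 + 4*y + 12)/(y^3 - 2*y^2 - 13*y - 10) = (y^2 - 8*y + 12)/(y^2 - 3*y - 10)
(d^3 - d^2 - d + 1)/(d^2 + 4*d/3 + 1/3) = 3*(d^2 - 2*d + 1)/(3*d + 1)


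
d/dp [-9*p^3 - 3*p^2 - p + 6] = -27*p^2 - 6*p - 1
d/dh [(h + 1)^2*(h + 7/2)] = (h + 1)*(3*h + 8)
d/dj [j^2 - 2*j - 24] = 2*j - 2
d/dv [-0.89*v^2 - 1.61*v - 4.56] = -1.78*v - 1.61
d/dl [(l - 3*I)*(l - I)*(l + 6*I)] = 3*l^2 + 4*I*l + 21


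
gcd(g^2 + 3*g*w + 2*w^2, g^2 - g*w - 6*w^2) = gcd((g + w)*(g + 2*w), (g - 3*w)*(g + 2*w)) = g + 2*w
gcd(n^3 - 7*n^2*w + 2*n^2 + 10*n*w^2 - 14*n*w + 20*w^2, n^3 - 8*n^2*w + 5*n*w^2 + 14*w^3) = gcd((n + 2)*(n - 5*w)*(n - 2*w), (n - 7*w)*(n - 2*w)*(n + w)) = -n + 2*w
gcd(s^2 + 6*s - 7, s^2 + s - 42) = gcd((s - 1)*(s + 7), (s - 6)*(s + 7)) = s + 7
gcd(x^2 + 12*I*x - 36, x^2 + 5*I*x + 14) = 1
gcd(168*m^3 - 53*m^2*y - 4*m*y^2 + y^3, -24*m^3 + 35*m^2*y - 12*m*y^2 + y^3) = 24*m^2 - 11*m*y + y^2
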